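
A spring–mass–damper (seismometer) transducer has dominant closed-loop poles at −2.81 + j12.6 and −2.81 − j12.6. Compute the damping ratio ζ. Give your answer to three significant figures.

ζ ≈ 0.218

|pole| = ω_n = √(2.81² + 12.6²) = 12.9 rad/s; ζ = cos θ = σ/ω_n = 0.218.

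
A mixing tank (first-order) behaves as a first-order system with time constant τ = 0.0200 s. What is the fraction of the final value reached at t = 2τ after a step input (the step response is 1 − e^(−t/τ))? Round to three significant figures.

y/y_∞ ≈ 0.865

y(t)/y_∞ = 1 − e^(−t/τ) = 1 − e^(−2) = 1 − e^(−2.00) = 0.865.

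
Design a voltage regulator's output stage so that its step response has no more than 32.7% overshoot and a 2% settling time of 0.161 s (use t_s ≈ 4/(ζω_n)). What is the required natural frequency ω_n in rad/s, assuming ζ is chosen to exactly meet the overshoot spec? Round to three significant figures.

ω_n ≈ 74.1 rad/s

ζ = −ln(OS)/√(π² + (ln OS)²). With OS = 0.327, ln OS = −1.118 and ζ = 1.118/3.335 = 0.335.
From t_s ≈ 4/(ζω_n): ω_n = 4/(ζ·t_s) = 4/(0.335·0.161) = 74.1 rad/s.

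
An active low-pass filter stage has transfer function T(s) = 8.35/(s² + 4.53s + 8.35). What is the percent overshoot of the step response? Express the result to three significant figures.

ω_n = √8.35 = 2.89 rad/s; ζ = 4.53/(2·2.89) = 0.784.
Overshoot: exp(−π·0.784/√(1−0.784²)) = 0.0190, i.e. 1.90%.

%OS ≈ 1.90%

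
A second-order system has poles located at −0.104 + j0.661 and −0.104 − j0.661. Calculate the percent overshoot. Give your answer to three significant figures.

%OS ≈ 61.0%

With σ = 0.104, ω_d = 0.661: ω_n = √(σ²+ω_d²) = 0.669 rad/s, ζ = σ/ω_n = 0.155.
%OS = 100 e^{−πζ/√(1−ζ²)} with ζ = 0.155 gives 61.0%.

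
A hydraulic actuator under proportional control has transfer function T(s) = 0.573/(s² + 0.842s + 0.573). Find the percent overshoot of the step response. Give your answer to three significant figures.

%OS ≈ 12.2%

ω_n = √0.573 = 0.757 rad/s; ζ = 0.842/(2·0.757) = 0.556.
Overshoot: exp(−π·0.556/√(1−0.556²)) = 0.122, i.e. 12.2%.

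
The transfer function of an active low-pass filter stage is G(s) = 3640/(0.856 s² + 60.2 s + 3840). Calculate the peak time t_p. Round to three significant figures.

Dividing through by 0.856: denominator becomes s² + 70.33 s + 4486.
So ω_n = √4486 = 67.0 rad/s and ζ = 70.33/(2·67.0) = 0.525.
ω_d = 67.0·√(1 − 0.525²) = 57.0 rad/s. t_p = π/ω_d = 0.0551 s.

t_p ≈ 0.0551 s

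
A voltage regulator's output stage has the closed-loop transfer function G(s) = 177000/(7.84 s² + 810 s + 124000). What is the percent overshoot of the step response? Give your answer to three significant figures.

Dividing through by 7.84: denominator becomes s² + 103.3 s + 15820.
So ω_n = √15820 = 126 rad/s and ζ = 103.3/(2·126) = 0.411.
Overshoot: exp(−π·0.411/√(1−0.411²)) = 0.243, i.e. 24.3%.

%OS ≈ 24.3%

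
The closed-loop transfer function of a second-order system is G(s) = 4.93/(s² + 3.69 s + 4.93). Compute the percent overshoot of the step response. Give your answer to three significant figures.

Matching coefficients with s² + 2ζω_n s + ω_n² gives ω_n² = 4.93 ⇒ ω_n = 2.22 rad/s, and ζ = 3.69/(2ω_n) = 0.831.
%OS = 100 e^{−πζ/√(1−ζ²)} with ζ = 0.831 gives 0.917%.

%OS ≈ 0.917%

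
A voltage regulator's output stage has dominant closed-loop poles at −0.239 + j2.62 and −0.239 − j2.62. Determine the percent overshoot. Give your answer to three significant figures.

%OS ≈ 75.1%

|pole| = ω_n = √(0.239² + 2.62²) = 2.63 rad/s; ζ = cos θ = σ/ω_n = 0.0908.
Overshoot: exp(−π·0.0908/√(1−0.0908²)) = 0.751, i.e. 75.1%.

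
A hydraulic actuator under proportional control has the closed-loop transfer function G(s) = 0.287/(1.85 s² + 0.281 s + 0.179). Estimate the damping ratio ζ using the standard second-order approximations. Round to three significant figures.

Dividing through by 1.85: denominator becomes s² + 0.1519 s + 0.09676.
So ω_n = √0.09676 = 0.311 rad/s and ζ = 0.1519/(2·0.311) = 0.244.

ζ ≈ 0.244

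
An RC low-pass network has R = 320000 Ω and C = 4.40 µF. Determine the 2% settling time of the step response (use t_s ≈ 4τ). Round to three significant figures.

t_s ≈ 5.63 s

τ = RC = 320000 × 4.40 µF = 1.41 s.
t_s ≈ 4τ = 5.63 s.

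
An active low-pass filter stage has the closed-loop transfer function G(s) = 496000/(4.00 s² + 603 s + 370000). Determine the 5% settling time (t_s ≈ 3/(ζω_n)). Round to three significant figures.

t_s ≈ 0.0398 s

Dividing through by 4.00: denominator becomes s² + 150.8 s + 92500.
So ω_n = √92500 = 304 rad/s and ζ = 150.8/(2·304) = 0.248.
t_s ≈ 3/(ζω_n) = 0.0398 s.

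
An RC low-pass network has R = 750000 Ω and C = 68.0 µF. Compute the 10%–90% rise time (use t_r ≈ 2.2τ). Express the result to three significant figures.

τ = RC = 750000 × 68.0 µF = 51.0 s.
t_r ≈ 2.2τ = 112 s.

t_r ≈ 112 s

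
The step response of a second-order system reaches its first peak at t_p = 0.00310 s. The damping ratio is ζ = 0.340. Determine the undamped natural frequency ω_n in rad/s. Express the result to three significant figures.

Peak time t_p = π/ω_d, so ω_d = π/t_p = π/0.00310 = 1010 rad/s.
ω_n = ω_d/√(1−ζ²) = 1010/√0.884 = 1080 rad/s.

ω_n ≈ 1080 rad/s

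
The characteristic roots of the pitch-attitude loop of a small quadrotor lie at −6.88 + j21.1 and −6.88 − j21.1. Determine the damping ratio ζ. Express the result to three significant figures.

ζ ≈ 0.310

The poles are at −σ ± jω_d with σ = 6.88 and ω_d = 21.1, so ω_n = √(σ²+ω_d²) = 22.2 rad/s and ζ = σ/ω_n = 0.310.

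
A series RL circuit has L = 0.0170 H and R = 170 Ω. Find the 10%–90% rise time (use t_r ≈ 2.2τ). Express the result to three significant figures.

t_r ≈ 0.000220 s

τ = L/R = 0.0170/170 = 0.000100 s.
t_r ≈ 2.2τ = 0.000220 s.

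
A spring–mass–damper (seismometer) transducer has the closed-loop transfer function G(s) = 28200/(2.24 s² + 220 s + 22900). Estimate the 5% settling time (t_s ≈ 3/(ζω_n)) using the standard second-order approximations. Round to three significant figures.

t_s ≈ 0.0611 s

Dividing through by 2.24: denominator becomes s² + 98.21 s + 10220.
So ω_n = √10220 = 101 rad/s and ζ = 98.21/(2·101) = 0.486.
t_s ≈ 3/(ζω_n) = 0.0611 s.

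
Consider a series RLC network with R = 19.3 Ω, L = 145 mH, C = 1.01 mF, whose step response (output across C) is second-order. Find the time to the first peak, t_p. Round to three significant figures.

t_p ≈ 0.0641 s

For a series RLC circuit (capacitor voltage as output), ω_n = 1/√(LC) = 1/√(145 mH · 1.01 mF) = 82.6 rad/s.
ζ = (R/2)·√(C/L) = (19.3/2)·√(1.01 mF/145 mH) = 0.805.
ω_d = ω_n√(1−ζ²) = 49.0 rad/s. t_p = π/ω_d = 0.0641 s.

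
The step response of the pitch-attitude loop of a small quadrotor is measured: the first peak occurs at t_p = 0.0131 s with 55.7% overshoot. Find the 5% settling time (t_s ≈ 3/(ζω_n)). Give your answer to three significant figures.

t_s ≈ 0.0672 s

From the overshoot, ζ = −ln(OS)/√(π²+ln²(OS)) = 0.183.
t_p = π/ω_d ⇒ ω_d = 240 rad/s; then ω_n = ω_d/√(1−ζ²) = 244 rad/s.
t_s ≈ 3/(ζω_n) = 3/(0.183·244) = 0.0672 s.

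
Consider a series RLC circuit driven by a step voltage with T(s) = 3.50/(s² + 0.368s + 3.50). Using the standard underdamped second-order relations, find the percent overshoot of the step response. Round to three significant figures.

ω_n = √3.50 = 1.87 rad/s; ζ = 0.368/(2·1.87) = 0.0984.
%OS = 100 e^{−πζ/√(1−ζ²)} with ζ = 0.0984 gives 73.3%.

%OS ≈ 73.3%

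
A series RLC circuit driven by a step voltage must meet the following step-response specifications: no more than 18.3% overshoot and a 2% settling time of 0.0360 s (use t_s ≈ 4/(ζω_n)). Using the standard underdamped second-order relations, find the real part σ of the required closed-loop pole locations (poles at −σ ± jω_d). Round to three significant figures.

σ ≈ 111

The settling-time spec alone fixes σ = ζω_n = 4/t_s = 4/0.0360 = 111.
(Overshoot then fixes ζ = 0.476 and hence ω_d = σ·√(1−ζ²)/ζ = 206 rad/s.)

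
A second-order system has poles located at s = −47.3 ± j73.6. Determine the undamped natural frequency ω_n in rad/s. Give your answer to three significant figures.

ω_n ≈ 87.5 rad/s

|pole| = ω_n = √(47.3² + 73.6²) = 87.5 rad/s; ζ = cos θ = σ/ω_n = 0.541.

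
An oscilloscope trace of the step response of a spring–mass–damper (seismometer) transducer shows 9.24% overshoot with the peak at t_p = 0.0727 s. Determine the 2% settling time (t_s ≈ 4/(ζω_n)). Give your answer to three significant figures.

t_s ≈ 0.122 s

ζ from %OS: ζ = |ln 0.0924|/√(π²+ln²0.0924) = 0.604.
From t_p = π/ω_d, ω_d = π/0.0727 = 43.2 rad/s, so ω_n = ω_d/√(1−ζ²) = 54.2 rad/s.
t_s ≈ 4/(ζω_n) = 4/(0.604·54.2) = 0.122 s.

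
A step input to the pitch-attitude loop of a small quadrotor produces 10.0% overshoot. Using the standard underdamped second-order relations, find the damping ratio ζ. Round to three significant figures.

ζ ≈ 0.591

ζ = −ln(OS)/√(π² + (ln OS)²). With OS = 0.100, ln OS = −2.303 and ζ = 2.303/3.895 = 0.591.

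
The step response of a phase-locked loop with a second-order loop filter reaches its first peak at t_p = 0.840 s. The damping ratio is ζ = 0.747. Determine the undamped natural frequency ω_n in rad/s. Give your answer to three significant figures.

Peak time t_p = π/ω_d, so ω_d = π/t_p = π/0.840 = 3.74 rad/s.
ω_n = ω_d/√(1−ζ²) = 3.74/√0.442 = 5.63 rad/s.

ω_n ≈ 5.63 rad/s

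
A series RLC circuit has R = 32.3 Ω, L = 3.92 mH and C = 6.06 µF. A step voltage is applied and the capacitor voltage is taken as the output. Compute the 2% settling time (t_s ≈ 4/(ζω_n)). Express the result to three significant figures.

For a series RLC circuit (capacitor voltage as output), ω_n = 1/√(LC) = 1/√(3.92 mH · 6.06 µF) = 6490 rad/s.
ζ = (R/2)·√(C/L) = (32.3/2)·√(6.06 µF/3.92 mH) = 0.635.
t_s ≈ 4/(ζω_n) = 0.000971 s.

t_s ≈ 0.000971 s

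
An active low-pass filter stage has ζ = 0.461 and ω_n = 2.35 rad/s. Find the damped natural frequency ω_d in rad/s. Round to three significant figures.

ω_d = ω_n√(1−ζ²) = 2.35·√0.787 = 2.09 rad/s.

ω_d ≈ 2.09 rad/s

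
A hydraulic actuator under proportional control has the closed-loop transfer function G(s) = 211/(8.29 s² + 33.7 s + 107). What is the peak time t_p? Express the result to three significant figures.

Dividing through by 8.29: denominator becomes s² + 4.065 s + 12.91.
So ω_n = √12.91 = 3.59 rad/s and ζ = 4.065/(2·3.59) = 0.566.
ω_d = 3.59·√(1 − 0.566²) = 2.96 rad/s. t_p = π/ω_d = 1.06 s.

t_p ≈ 1.06 s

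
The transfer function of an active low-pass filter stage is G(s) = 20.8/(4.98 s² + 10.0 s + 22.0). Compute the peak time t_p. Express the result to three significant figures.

t_p ≈ 1.70 s

Dividing through by 4.98: denominator becomes s² + 2.008 s + 4.418.
So ω_n = √4.418 = 2.10 rad/s and ζ = 2.008/(2·2.10) = 0.478.
The damped frequency ω_d = ω_n√(1−ζ²) = 1.85 rad/s. t_p = π/ω_d = 1.70 s.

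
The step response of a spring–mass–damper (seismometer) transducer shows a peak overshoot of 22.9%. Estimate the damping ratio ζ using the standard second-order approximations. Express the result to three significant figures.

Inverting the overshoot relation: ζ = |ln 0.229|/√(π² + ln²0.229) = 0.425.

ζ ≈ 0.425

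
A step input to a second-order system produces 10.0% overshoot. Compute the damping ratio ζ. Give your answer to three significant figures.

ζ ≈ 0.591

ζ = −ln(OS)/√(π² + (ln OS)²). With OS = 0.100, ln OS = −2.303 and ζ = 2.303/3.895 = 0.591.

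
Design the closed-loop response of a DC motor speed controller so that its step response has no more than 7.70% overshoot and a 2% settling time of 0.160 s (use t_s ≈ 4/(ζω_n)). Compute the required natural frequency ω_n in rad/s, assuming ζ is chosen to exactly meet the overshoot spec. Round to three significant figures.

From %OS = 100·exp(−πζ/√(1−ζ²)), invert to get ζ = −ln(OS)/√(π² + ln²(OS)) with OS = 0.0770.
−ln 0.0770 = 2.564, so ζ = 2.564/√(π² + 6.574) = 0.632.
Then ω_n = 4/(ζ t_s) = 4/(0.632 × 0.160) = 39.5 rad/s.

ω_n ≈ 39.5 rad/s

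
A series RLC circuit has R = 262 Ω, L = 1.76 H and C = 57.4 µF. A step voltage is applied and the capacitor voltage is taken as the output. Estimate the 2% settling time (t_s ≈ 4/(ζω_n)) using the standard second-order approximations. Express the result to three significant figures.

t_s ≈ 0.0537 s

For a series RLC circuit (capacitor voltage as output), ω_n = 1/√(LC) = 1/√(1.76 H · 57.4 µF) = 99.5 rad/s.
ζ = (R/2)·√(C/L) = (262/2)·√(57.4 µF/1.76 H) = 0.748.
t_s ≈ 4/(ζω_n) = 0.0537 s.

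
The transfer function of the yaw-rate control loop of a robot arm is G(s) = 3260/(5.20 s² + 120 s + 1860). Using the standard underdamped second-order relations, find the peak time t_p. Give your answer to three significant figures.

t_p ≈ 0.210 s

Dividing through by 5.20: denominator becomes s² + 23.08 s + 357.7.
So ω_n = √357.7 = 18.9 rad/s and ζ = 23.08/(2·18.9) = 0.610.
ω_d = 18.9·√(1 − 0.610²) = 15.0 rad/s. t_p = π/ω_d = 0.210 s.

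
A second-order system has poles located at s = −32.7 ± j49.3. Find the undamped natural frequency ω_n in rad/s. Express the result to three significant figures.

The poles are at −σ ± jω_d with σ = 32.7 and ω_d = 49.3, so ω_n = √(σ²+ω_d²) = 59.2 rad/s and ζ = σ/ω_n = 0.553.

ω_n ≈ 59.2 rad/s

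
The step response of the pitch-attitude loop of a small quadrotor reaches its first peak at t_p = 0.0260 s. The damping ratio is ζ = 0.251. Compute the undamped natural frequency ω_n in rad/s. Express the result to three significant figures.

ω_n ≈ 125 rad/s

Peak time t_p = π/ω_d, so ω_d = π/t_p = π/0.0260 = 121 rad/s.
ω_n = ω_d/√(1−ζ²) = 121/√0.937 = 125 rad/s.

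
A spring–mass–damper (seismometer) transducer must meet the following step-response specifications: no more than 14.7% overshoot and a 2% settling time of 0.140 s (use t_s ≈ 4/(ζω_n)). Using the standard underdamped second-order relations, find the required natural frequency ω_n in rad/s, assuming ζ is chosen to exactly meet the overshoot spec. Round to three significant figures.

ζ = −ln(OS)/√(π² + (ln OS)²). With OS = 0.147, ln OS = −1.917 and ζ = 1.917/3.680 = 0.521.
Then ω_n = 4/(ζ t_s) = 4/(0.521 × 0.140) = 54.8 rad/s.

ω_n ≈ 54.8 rad/s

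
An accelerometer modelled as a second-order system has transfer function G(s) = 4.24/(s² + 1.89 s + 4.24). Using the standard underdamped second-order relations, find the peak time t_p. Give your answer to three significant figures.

Matching coefficients with s² + 2ζω_n s + ω_n² gives ω_n² = 4.24 ⇒ ω_n = 2.06 rad/s, and ζ = 1.89/(2ω_n) = 0.459.
ω_d = ω_n√(1−ζ²) = 1.83 rad/s. Then t_p = π/ω_d = 1.72 s.

t_p ≈ 1.72 s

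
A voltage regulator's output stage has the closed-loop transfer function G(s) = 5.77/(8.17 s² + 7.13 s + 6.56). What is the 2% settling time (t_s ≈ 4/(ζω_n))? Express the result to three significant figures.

Dividing through by 8.17: denominator becomes s² + 0.8727 s + 0.8029.
So ω_n = √0.8029 = 0.896 rad/s and ζ = 0.8727/(2·0.896) = 0.487.
t_s ≈ 4/(ζω_n) = 9.17 s.

t_s ≈ 9.17 s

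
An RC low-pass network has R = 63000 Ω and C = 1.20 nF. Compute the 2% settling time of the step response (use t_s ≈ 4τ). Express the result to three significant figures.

τ = RC = 63000 × 1.20 nF = 0.0000756 s.
t_s ≈ 4τ = 0.000302 s.

t_s ≈ 0.000302 s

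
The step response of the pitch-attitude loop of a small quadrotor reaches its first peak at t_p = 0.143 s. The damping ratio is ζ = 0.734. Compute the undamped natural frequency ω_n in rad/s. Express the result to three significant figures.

ω_n ≈ 32.3 rad/s

Peak time t_p = π/ω_d, so ω_d = π/t_p = π/0.143 = 22.0 rad/s.
ω_n = ω_d/√(1−ζ²) = 22.0/√0.461 = 32.3 rad/s.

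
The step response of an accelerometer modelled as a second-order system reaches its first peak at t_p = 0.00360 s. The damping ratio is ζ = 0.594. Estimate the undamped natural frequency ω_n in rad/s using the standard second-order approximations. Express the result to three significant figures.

ω_n ≈ 1080 rad/s

Peak time t_p = π/ω_d, so ω_d = π/t_p = π/0.00360 = 873 rad/s.
ω_n = ω_d/√(1−ζ²) = 873/√0.647 = 1080 rad/s.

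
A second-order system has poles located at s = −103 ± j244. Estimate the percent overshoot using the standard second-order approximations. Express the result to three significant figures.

%OS ≈ 26.5%

The poles are at −σ ± jω_d with σ = 103 and ω_d = 244, so ω_n = √(σ²+ω_d²) = 265 rad/s and ζ = σ/ω_n = 0.389.
%OS = 100 e^{−πζ/√(1−ζ²)} with ζ = 0.389 gives 26.5%.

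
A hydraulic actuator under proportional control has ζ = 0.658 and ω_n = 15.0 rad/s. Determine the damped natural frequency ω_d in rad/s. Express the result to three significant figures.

ω_d ≈ 11.3 rad/s

ω_d = ω_n√(1−ζ²) = 15.0·√0.567 = 11.3 rad/s.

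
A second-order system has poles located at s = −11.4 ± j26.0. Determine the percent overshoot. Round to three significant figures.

The poles are at −σ ± jω_d with σ = 11.4 and ω_d = 26.0, so ω_n = √(σ²+ω_d²) = 28.4 rad/s and ζ = σ/ω_n = 0.402.
%OS = 100 e^{−πζ/√(1−ζ²)} with ζ = 0.402 gives 25.2%.

%OS ≈ 25.2%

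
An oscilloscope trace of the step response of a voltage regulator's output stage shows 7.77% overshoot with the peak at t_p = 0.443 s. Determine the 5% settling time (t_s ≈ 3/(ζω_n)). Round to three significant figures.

t_s ≈ 0.520 s

The overshoot fixes ζ = −ln(OS)/√(π²+ln²(OS)) = 0.631.
From t_p = π/ω_d, ω_d = π/0.443 = 7.09 rad/s, so ω_n = ω_d/√(1−ζ²) = 9.14 rad/s.
t_s ≈ 3/(ζω_n) = 3/(0.631·9.14) = 0.520 s.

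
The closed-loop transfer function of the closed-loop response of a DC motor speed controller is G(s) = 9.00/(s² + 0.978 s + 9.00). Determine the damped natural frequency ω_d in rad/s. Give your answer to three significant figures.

ω_d ≈ 2.96 rad/s

Comparing the denominator to s² + 2ζω_n s + ω_n²: ω_n = √9.00 = 3.00 rad/s, and 2ζω_n = 0.978 so ζ = 0.978/(2·3.00) = 0.163.
The damped frequency ω_d = ω_n√(1−ζ²) = 2.96 rad/s.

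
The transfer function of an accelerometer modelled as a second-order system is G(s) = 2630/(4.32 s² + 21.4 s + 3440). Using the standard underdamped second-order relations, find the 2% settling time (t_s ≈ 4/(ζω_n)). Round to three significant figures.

t_s ≈ 1.61 s

Dividing through by 4.32: denominator becomes s² + 4.954 s + 796.3.
So ω_n = √796.3 = 28.2 rad/s and ζ = 4.954/(2·28.2) = 0.0878.
t_s ≈ 4/(ζω_n) = 1.61 s.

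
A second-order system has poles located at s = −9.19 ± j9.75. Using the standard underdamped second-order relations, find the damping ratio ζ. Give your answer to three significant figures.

With σ = 9.19, ω_d = 9.75: ω_n = √(σ²+ω_d²) = 13.4 rad/s, ζ = σ/ω_n = 0.686.

ζ ≈ 0.686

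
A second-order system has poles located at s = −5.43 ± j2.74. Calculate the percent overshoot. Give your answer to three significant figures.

With σ = 5.43, ω_d = 2.74: ω_n = √(σ²+ω_d²) = 6.08 rad/s, ζ = σ/ω_n = 0.893.
Overshoot: exp(−π·0.893/√(1−0.893²)) = 0.00198, i.e. 0.198%.

%OS ≈ 0.198%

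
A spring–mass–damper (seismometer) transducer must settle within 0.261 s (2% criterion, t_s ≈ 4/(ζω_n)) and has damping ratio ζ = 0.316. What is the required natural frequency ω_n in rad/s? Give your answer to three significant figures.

Rearranging t_s ≈ 4/(ζω_n) gives ω_n = 4/(ζ·t_s) = 4/(0.316 × 0.261) = 48.5 rad/s.

ω_n ≈ 48.5 rad/s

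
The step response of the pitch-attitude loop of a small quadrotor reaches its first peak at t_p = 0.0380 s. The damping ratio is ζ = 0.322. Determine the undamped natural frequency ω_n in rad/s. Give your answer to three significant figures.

Peak time t_p = π/ω_d, so ω_d = π/t_p = π/0.0380 = 82.7 rad/s.
ω_n = ω_d/√(1−ζ²) = 82.7/√0.896 = 87.3 rad/s.

ω_n ≈ 87.3 rad/s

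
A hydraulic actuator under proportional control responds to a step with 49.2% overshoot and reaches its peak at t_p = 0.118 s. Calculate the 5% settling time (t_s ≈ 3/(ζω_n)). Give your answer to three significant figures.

t_s ≈ 0.499 s

From the overshoot, ζ = −ln(OS)/√(π²+ln²(OS)) = 0.220.
t_p = π/ω_d ⇒ ω_d = 26.6 rad/s; then ω_n = ω_d/√(1−ζ²) = 27.3 rad/s.
t_s ≈ 3/(ζω_n) = 3/(0.220·27.3) = 0.499 s.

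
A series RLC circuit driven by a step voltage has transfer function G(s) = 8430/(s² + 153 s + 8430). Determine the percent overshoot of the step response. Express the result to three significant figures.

Comparing the denominator to s² + 2ζω_n s + ω_n²: ω_n = √8430 = 91.8 rad/s, and 2ζω_n = 153 so ζ = 153/(2·91.8) = 0.833.
%OS = 100 e^{−πζ/√(1−ζ²)} with ζ = 0.833 gives 0.879%.

%OS ≈ 0.879%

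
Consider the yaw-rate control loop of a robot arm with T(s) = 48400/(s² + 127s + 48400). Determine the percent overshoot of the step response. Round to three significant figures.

%OS ≈ 38.8%

ω_n = √48400 = 220 rad/s; ζ = 127/(2·220) = 0.289.
%OS = 100·exp(−πζ/√(1−ζ²)) = 38.8%.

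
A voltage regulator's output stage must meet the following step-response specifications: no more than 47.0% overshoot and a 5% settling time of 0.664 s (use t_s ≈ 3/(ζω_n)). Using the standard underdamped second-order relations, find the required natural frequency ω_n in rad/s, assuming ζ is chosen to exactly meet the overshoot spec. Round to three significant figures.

ω_n ≈ 19.3 rad/s

Inverting the overshoot relation: ζ = |ln 0.470|/√(π² + ln²0.470) = 0.234.
Then ω_n = 3/(ζ t_s) = 3/(0.234 × 0.664) = 19.3 rad/s.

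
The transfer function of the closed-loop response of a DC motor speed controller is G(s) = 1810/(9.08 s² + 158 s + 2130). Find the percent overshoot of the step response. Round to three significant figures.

Dividing through by 9.08: denominator becomes s² + 17.40 s + 234.6.
So ω_n = √234.6 = 15.3 rad/s and ζ = 17.40/(2·15.3) = 0.568.
%OS = 100 e^{−πζ/√(1−ζ²)} with ζ = 0.568 gives 11.4%.

%OS ≈ 11.4%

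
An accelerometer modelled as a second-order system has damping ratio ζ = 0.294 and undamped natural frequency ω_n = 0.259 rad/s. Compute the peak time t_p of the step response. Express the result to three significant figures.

t_p ≈ 12.7 s

The damped frequency is ω_d = ω_n√(1−ζ²) = 0.259·√(1−0.0864) = 0.248 rad/s.
Peak time t_p = π/ω_d = π/0.248 = 12.7 s.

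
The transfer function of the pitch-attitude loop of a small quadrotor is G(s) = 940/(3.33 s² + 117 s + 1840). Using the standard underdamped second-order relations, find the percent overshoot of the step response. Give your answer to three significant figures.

Dividing through by 3.33: denominator becomes s² + 35.14 s + 552.6.
So ω_n = √552.6 = 23.5 rad/s and ζ = 35.14/(2·23.5) = 0.747.
%OS = 100·exp(−πζ/√(1−ζ²)) = 2.92%.

%OS ≈ 2.92%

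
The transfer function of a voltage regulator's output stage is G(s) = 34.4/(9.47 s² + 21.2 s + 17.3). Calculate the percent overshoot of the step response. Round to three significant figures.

Dividing through by 9.47: denominator becomes s² + 2.239 s + 1.827.
So ω_n = √1.827 = 1.35 rad/s and ζ = 2.239/(2·1.35) = 0.828.
%OS = 100 e^{−πζ/√(1−ζ²)} with ζ = 0.828 gives 0.964%.

%OS ≈ 0.964%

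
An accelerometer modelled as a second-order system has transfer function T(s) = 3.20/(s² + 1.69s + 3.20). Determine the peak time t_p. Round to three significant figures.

t_p ≈ 1.99 s

Matching coefficients with s² + 2ζω_n s + ω_n² gives ω_n² = 3.20 ⇒ ω_n = 1.79 rad/s, and ζ = 1.69/(2ω_n) = 0.472.
ω_d = 1.79·√(1 − 0.472²) = 1.58 rad/s. Then t_p = π/ω_d = 1.99 s.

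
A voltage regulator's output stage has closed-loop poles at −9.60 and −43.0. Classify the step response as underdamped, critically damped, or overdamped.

Since the poles are distinct, negative and real, the response is overdamped.

overdamped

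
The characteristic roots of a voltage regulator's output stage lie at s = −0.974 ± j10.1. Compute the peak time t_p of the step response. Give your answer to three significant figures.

t_p = π/ω_d with ω_d = 10.1 (the imaginary part), so t_p = 0.311 s.

t_p ≈ 0.311 s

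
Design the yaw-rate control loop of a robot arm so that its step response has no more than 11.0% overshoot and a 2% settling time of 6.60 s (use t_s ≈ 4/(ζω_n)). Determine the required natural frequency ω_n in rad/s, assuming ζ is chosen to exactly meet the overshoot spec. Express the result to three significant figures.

ω_n ≈ 1.05 rad/s

From %OS = 100·exp(−πζ/√(1−ζ²)), invert to get ζ = −ln(OS)/√(π² + ln²(OS)) with OS = 0.110.
−ln 0.110 = 2.207, so ζ = 2.207/√(π² + 4.872) = 0.575.
From t_s ≈ 4/(ζω_n): ω_n = 4/(ζ·t_s) = 4/(0.575·6.60) = 1.05 rad/s.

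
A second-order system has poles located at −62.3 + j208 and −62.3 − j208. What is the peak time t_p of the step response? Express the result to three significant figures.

t_p ≈ 0.0151 s

t_p = π/ω_d with ω_d = 208 (the imaginary part), so t_p = 0.0151 s.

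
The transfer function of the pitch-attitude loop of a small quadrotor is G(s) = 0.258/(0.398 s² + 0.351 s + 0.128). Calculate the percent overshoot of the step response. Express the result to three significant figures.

%OS ≈ 2.06%

Dividing through by 0.398: denominator becomes s² + 0.8819 s + 0.3216.
So ω_n = √0.3216 = 0.567 rad/s and ζ = 0.8819/(2·0.567) = 0.778.
%OS = 100·exp(−πζ/√(1−ζ²)) = 2.06%.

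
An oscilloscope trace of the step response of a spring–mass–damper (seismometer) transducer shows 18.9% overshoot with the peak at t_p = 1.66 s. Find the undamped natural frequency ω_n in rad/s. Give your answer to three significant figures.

ω_n ≈ 2.14 rad/s

ζ from %OS: ζ = |ln 0.189|/√(π²+ln²0.189) = 0.469.
From t_p = π/ω_d, ω_d = π/1.66 = 1.89 rad/s, so ω_n = ω_d/√(1−ζ²) = 2.14 rad/s.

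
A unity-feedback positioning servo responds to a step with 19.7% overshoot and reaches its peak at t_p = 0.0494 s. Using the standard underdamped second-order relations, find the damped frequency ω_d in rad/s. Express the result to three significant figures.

t_p = π/ω_d, so ω_d = π/0.0494 = 63.6 rad/s.

ω_d ≈ 63.6 rad/s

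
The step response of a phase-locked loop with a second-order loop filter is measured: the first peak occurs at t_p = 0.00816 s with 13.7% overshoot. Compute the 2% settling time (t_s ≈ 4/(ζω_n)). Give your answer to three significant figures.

ζ from %OS: ζ = |ln 0.137|/√(π²+ln²0.137) = 0.535.
From t_p = π/ω_d, ω_d = π/0.00816 = 385 rad/s, so ω_n = ω_d/√(1−ζ²) = 456 rad/s.
t_s ≈ 4/(ζω_n) = 4/(0.535·456) = 0.0164 s.

t_s ≈ 0.0164 s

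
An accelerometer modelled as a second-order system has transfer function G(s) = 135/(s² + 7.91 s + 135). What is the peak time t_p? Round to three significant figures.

t_p ≈ 0.288 s

Comparing the denominator to s² + 2ζω_n s + ω_n²: ω_n = √135 = 11.6 rad/s, and 2ζω_n = 7.91 so ζ = 7.91/(2·11.6) = 0.340.
The damped frequency ω_d = ω_n√(1−ζ²) = 10.9 rad/s. Then t_p = π/ω_d = 0.288 s.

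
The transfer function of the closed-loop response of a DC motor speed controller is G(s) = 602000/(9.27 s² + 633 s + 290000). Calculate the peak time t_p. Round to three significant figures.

t_p ≈ 0.0181 s

Dividing through by 9.27: denominator becomes s² + 68.28 s + 31280.
So ω_n = √31280 = 177 rad/s and ζ = 68.28/(2·177) = 0.193.
ω_d = ω_n√(1−ζ²) = 174 rad/s. t_p = π/ω_d = 0.0181 s.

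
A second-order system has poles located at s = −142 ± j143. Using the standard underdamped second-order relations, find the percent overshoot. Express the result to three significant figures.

%OS ≈ 4.42%

With σ = 142, ω_d = 143: ω_n = √(σ²+ω_d²) = 202 rad/s, ζ = σ/ω_n = 0.705.
%OS = 100 e^{−πζ/√(1−ζ²)} with ζ = 0.705 gives 4.42%.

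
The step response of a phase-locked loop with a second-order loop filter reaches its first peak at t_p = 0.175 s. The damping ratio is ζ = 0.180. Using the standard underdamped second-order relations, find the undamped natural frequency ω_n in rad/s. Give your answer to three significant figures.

Peak time t_p = π/ω_d, so ω_d = π/t_p = π/0.175 = 18.0 rad/s.
ω_n = ω_d/√(1−ζ²) = 18.0/√0.968 = 18.3 rad/s.

ω_n ≈ 18.3 rad/s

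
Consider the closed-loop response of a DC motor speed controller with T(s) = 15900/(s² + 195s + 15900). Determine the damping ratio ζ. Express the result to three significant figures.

ζ ≈ 0.773

Matching coefficients with s² + 2ζω_n s + ω_n² gives ω_n² = 15900 ⇒ ω_n = 126 rad/s, and ζ = 195/(2ω_n) = 0.773.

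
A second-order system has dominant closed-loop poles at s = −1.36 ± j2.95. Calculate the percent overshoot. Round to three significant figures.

%OS ≈ 23.5%

With σ = 1.36, ω_d = 2.95: ω_n = √(σ²+ω_d²) = 3.25 rad/s, ζ = σ/ω_n = 0.419.
%OS = 100·exp(−πζ/√(1−ζ²)) = 23.5%.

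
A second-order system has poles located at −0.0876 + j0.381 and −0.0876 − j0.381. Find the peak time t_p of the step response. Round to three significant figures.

t_p ≈ 8.25 s

t_p = π/ω_d with ω_d = 0.381 (the imaginary part), so t_p = 8.25 s.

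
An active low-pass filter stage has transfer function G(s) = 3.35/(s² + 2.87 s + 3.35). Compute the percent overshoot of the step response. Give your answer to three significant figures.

%OS ≈ 1.89%

ω_n = √3.35 = 1.83 rad/s; ζ = 2.87/(2·1.83) = 0.784.
Overshoot: exp(−π·0.784/√(1−0.784²)) = 0.0189, i.e. 1.89%.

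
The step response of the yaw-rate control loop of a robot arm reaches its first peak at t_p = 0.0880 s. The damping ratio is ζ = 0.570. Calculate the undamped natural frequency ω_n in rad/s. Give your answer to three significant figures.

Peak time t_p = π/ω_d, so ω_d = π/t_p = π/0.0880 = 35.7 rad/s.
ω_n = ω_d/√(1−ζ²) = 35.7/√0.675 = 43.4 rad/s.

ω_n ≈ 43.4 rad/s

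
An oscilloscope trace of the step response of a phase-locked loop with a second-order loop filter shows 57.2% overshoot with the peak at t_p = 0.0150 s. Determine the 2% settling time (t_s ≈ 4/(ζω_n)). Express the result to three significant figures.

t_s ≈ 0.107 s

From the overshoot, ζ = −ln(OS)/√(π²+ln²(OS)) = 0.175.
t_p = π/ω_d ⇒ ω_d = 209 rad/s; then ω_n = ω_d/√(1−ζ²) = 213 rad/s.
t_s ≈ 4/(ζω_n) = 4/(0.175·213) = 0.107 s.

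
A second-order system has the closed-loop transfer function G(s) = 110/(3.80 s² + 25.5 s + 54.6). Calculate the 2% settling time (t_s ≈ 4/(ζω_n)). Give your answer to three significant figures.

Dividing through by 3.80: denominator becomes s² + 6.711 s + 14.37.
So ω_n = √14.37 = 3.79 rad/s and ζ = 6.711/(2·3.79) = 0.885.
t_s ≈ 4/(ζω_n) = 1.19 s.

t_s ≈ 1.19 s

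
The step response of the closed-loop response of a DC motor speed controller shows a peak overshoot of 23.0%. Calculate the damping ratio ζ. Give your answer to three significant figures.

ζ ≈ 0.424

From %OS = 100·exp(−πζ/√(1−ζ²)), invert to get ζ = −ln(OS)/√(π² + ln²(OS)) with OS = 0.230.
−ln 0.230 = 1.470, so ζ = 1.470/√(π² + 2.160) = 0.424.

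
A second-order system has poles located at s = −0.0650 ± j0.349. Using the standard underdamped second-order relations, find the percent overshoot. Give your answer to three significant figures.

|pole| = ω_n = √(0.0650² + 0.349²) = 0.355 rad/s; ζ = cos θ = σ/ω_n = 0.183.
Overshoot: exp(−π·0.183/√(1−0.183²)) = 0.557, i.e. 55.7%.

%OS ≈ 55.7%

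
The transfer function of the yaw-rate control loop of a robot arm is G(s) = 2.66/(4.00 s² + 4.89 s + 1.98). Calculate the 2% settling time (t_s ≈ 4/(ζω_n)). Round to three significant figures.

t_s ≈ 6.54 s

Dividing through by 4.00: denominator becomes s² + 1.222 s + 0.4950.
So ω_n = √0.4950 = 0.704 rad/s and ζ = 1.222/(2·0.704) = 0.869.
t_s ≈ 4/(ζω_n) = 6.54 s.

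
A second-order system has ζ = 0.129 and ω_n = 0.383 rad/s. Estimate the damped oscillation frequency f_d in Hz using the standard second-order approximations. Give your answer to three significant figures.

ω_d = ω_n√(1−ζ²) = 0.383·√0.983 = 0.380 rad/s.
f_d = ω_d/(2π) = 0.0604 Hz.

f_d ≈ 0.0604 Hz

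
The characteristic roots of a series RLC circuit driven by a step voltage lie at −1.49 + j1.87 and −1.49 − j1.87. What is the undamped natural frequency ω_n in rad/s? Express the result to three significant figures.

With σ = 1.49, ω_d = 1.87: ω_n = √(σ²+ω_d²) = 2.39 rad/s, ζ = σ/ω_n = 0.623.

ω_n ≈ 2.39 rad/s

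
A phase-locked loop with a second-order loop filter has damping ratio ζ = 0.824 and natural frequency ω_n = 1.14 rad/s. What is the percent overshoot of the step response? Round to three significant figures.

For an underdamped second-order system, %OS = 100·exp(−πζ/√(1−ζ²)).
πζ/√(1−ζ²) = π·0.824/√(1−0.679) = 4.569, so %OS = 100·e^(−4.569) = 1.04%.

%OS ≈ 1.04%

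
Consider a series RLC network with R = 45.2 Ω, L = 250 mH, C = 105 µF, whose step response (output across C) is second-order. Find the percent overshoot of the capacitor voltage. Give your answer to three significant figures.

For a series RLC circuit (capacitor voltage as output), ω_n = 1/√(LC) = 1/√(250 mH · 105 µF) = 195 rad/s.
ζ = (R/2)·√(C/L) = (45.2/2)·√(105 µF/250 mH) = 0.463.
%OS = 100 e^{−πζ/√(1−ζ²)} with ζ = 0.463 gives 19.4%.

%OS ≈ 19.4%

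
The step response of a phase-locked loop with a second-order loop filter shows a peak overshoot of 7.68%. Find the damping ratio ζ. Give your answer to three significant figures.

Inverting the overshoot relation: ζ = |ln 0.0768|/√(π² + ln²0.0768) = 0.633.

ζ ≈ 0.633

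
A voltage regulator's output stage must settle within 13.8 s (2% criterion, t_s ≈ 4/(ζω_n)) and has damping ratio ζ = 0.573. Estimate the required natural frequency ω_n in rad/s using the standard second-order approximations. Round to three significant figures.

ω_n ≈ 0.506 rad/s

Rearranging t_s ≈ 4/(ζω_n) gives ω_n = 4/(ζ·t_s) = 4/(0.573 × 13.8) = 0.506 rad/s.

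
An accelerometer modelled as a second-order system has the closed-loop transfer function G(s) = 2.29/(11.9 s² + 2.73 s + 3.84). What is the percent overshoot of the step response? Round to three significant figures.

Dividing through by 11.9: denominator becomes s² + 0.2294 s + 0.3227.
So ω_n = √0.3227 = 0.568 rad/s and ζ = 0.2294/(2·0.568) = 0.202.
Overshoot: exp(−π·0.202/√(1−0.202²)) = 0.523, i.e. 52.3%.

%OS ≈ 52.3%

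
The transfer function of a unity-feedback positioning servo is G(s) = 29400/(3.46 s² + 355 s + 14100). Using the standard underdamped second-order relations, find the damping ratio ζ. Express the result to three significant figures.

ζ ≈ 0.804

Dividing through by 3.46: denominator becomes s² + 102.6 s + 4075.
So ω_n = √4075 = 63.8 rad/s and ζ = 102.6/(2·63.8) = 0.804.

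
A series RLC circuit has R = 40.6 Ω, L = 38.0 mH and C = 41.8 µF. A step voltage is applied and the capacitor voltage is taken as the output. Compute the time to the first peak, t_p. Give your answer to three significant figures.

t_p ≈ 0.00535 s

For a series RLC circuit (capacitor voltage as output), ω_n = 1/√(LC) = 1/√(38.0 mH · 41.8 µF) = 793 rad/s.
ζ = (R/2)·√(C/L) = (40.6/2)·√(41.8 µF/38.0 mH) = 0.673.
ω_d = 793·√(1 − 0.673²) = 587 rad/s. t_p = π/ω_d = 0.00535 s.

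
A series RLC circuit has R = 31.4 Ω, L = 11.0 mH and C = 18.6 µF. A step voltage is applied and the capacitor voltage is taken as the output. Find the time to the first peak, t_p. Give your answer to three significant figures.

For a series RLC circuit (capacitor voltage as output), ω_n = 1/√(LC) = 1/√(11.0 mH · 18.6 µF) = 2210 rad/s.
ζ = (R/2)·√(C/L) = (31.4/2)·√(18.6 µF/11.0 mH) = 0.646.
ω_d = 2210·√(1 − 0.646²) = 1690 rad/s. t_p = π/ω_d = 0.00186 s.

t_p ≈ 0.00186 s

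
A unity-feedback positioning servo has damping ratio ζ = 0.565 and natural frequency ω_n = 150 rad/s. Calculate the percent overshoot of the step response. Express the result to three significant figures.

%OS ≈ 11.6%

For an underdamped second-order system, %OS = 100·exp(−πζ/√(1−ζ²)).
πζ/√(1−ζ²) = π·0.565/√(1−0.319) = 2.151, so %OS = 100·e^(−2.151) = 11.6%.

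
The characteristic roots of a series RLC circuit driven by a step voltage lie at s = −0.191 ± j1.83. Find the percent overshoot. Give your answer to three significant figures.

%OS ≈ 72.0%

With σ = 0.191, ω_d = 1.83: ω_n = √(σ²+ω_d²) = 1.84 rad/s, ζ = σ/ω_n = 0.104.
%OS = 100·exp(−πζ/√(1−ζ²)) = 72.0%.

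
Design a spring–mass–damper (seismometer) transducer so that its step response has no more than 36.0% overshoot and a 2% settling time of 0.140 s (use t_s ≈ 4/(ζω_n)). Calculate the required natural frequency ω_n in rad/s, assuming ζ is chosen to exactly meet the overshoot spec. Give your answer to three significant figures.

Inverting the overshoot relation: ζ = |ln 0.360|/√(π² + ln²0.360) = 0.309.
Then ω_n = 4/(ζ t_s) = 4/(0.309 × 0.140) = 92.4 rad/s.

ω_n ≈ 92.4 rad/s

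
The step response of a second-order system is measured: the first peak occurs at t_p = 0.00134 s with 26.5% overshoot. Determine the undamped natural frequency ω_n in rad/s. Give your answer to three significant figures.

ω_n ≈ 2550 rad/s

The overshoot fixes ζ = −ln(OS)/√(π²+ln²(OS)) = 0.389.
t_p = π/ω_d ⇒ ω_d = 2340 rad/s; then ω_n = ω_d/√(1−ζ²) = 2550 rad/s.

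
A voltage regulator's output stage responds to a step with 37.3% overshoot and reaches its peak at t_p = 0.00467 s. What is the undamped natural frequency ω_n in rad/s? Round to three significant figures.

The overshoot fixes ζ = −ln(OS)/√(π²+ln²(OS)) = 0.300.
From t_p = π/ω_d, ω_d = π/0.00467 = 673 rad/s, so ω_n = ω_d/√(1−ζ²) = 705 rad/s.

ω_n ≈ 705 rad/s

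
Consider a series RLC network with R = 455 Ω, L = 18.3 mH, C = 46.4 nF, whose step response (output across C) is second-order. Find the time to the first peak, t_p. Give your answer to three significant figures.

t_p ≈ 0.0000982 s

For a series RLC circuit (capacitor voltage as output), ω_n = 1/√(LC) = 1/√(18.3 mH · 46.4 nF) = 34300 rad/s.
ζ = (R/2)·√(C/L) = (455/2)·√(46.4 nF/18.3 mH) = 0.362.
The damped frequency ω_d = ω_n√(1−ζ²) = 32000 rad/s. t_p = π/ω_d = 0.0000982 s.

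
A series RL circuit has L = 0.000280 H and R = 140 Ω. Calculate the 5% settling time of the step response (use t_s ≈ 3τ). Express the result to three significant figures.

t_s ≈ 0.00000600 s

τ = L/R = 0.000280/140 = 0.00000200 s.
t_s ≈ 3τ = 0.00000600 s.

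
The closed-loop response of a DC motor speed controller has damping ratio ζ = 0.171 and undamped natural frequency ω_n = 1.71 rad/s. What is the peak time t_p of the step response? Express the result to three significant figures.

The damped frequency is ω_d = ω_n√(1−ζ²) = 1.71·√(1−0.0292) = 1.68 rad/s.
Peak time t_p = π/ω_d = π/1.68 = 1.86 s.

t_p ≈ 1.86 s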